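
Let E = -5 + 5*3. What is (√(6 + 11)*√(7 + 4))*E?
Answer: 10*√187 ≈ 136.75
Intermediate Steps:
E = 10 (E = -5 + 15 = 10)
(√(6 + 11)*√(7 + 4))*E = (√(6 + 11)*√(7 + 4))*10 = (√17*√11)*10 = √187*10 = 10*√187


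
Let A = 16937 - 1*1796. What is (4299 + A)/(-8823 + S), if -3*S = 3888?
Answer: -6480/3373 ≈ -1.9211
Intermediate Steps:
S = -1296 (S = -⅓*3888 = -1296)
A = 15141 (A = 16937 - 1796 = 15141)
(4299 + A)/(-8823 + S) = (4299 + 15141)/(-8823 - 1296) = 19440/(-10119) = 19440*(-1/10119) = -6480/3373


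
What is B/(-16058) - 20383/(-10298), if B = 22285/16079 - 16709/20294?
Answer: 53400898692429111/26979943549371092 ≈ 1.9793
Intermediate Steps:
B = 183587779/326307226 (B = 22285*(1/16079) - 16709*1/20294 = 22285/16079 - 16709/20294 = 183587779/326307226 ≈ 0.56262)
B/(-16058) - 20383/(-10298) = (183587779/326307226)/(-16058) - 20383/(-10298) = (183587779/326307226)*(-1/16058) - 20383*(-1/10298) = -183587779/5239841435108 + 20383/10298 = 53400898692429111/26979943549371092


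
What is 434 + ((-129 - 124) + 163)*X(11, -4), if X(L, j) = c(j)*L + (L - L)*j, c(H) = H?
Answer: 4394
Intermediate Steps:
X(L, j) = L*j (X(L, j) = j*L + (L - L)*j = L*j + 0*j = L*j + 0 = L*j)
434 + ((-129 - 124) + 163)*X(11, -4) = 434 + ((-129 - 124) + 163)*(11*(-4)) = 434 + (-253 + 163)*(-44) = 434 - 90*(-44) = 434 + 3960 = 4394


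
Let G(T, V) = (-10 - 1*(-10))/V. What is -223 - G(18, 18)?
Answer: -223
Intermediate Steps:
G(T, V) = 0 (G(T, V) = (-10 + 10)/V = 0/V = 0)
-223 - G(18, 18) = -223 - 1*0 = -223 + 0 = -223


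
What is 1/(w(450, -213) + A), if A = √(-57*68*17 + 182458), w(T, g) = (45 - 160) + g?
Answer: 164/4491 + √116566/8982 ≈ 0.074529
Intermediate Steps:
w(T, g) = -115 + g
A = √116566 (A = √(-3876*17 + 182458) = √(-65892 + 182458) = √116566 ≈ 341.42)
1/(w(450, -213) + A) = 1/((-115 - 213) + √116566) = 1/(-328 + √116566)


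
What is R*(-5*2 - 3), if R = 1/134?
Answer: -13/134 ≈ -0.097015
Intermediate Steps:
R = 1/134 ≈ 0.0074627
R*(-5*2 - 3) = (-5*2 - 3)/134 = (-10 - 3)/134 = (1/134)*(-13) = -13/134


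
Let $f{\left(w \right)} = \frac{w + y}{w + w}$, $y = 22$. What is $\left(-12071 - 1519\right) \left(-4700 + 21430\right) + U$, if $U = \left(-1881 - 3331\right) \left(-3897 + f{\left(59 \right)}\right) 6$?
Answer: $- \frac{6225395760}{59} \approx -1.0552 \cdot 10^{8}$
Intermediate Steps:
$f{\left(w \right)} = \frac{22 + w}{2 w}$ ($f{\left(w \right)} = \frac{w + 22}{w + w} = \frac{22 + w}{2 w}$)
$U = \frac{7188885540}{59}$ ($U = \left(-1881 - 3331\right) \left(-3897 + \frac{22 + 59}{2 \cdot 59}\right) 6 = - 5212 \left(-3897 + \frac{1}{2} \cdot \frac{1}{59} \cdot 81\right) 6 = - 5212 \left(-3897 + \frac{81}{118}\right) 6 = \left(-5212\right) \left(- \frac{459765}{118}\right) 6 = \frac{1198147590}{59} \cdot 6 = \frac{7188885540}{59} \approx 1.2185 \cdot 10^{8}$)
$\left(-12071 - 1519\right) \left(-4700 + 21430\right) + U = \left(-12071 - 1519\right) \left(-4700 + 21430\right) + \frac{7188885540}{59} = \left(-13590\right) 16730 + \frac{7188885540}{59} = -227360700 + \frac{7188885540}{59} = - \frac{6225395760}{59}$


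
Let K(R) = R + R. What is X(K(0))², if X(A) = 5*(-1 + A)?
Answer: 25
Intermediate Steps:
K(R) = 2*R
X(A) = -5 + 5*A
X(K(0))² = (-5 + 5*(2*0))² = (-5 + 5*0)² = (-5 + 0)² = (-5)² = 25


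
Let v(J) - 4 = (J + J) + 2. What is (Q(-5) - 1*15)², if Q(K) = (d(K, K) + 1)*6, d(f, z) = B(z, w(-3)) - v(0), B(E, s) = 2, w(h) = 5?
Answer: 1089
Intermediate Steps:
v(J) = 6 + 2*J (v(J) = 4 + ((J + J) + 2) = 4 + (2*J + 2) = 4 + (2 + 2*J) = 6 + 2*J)
d(f, z) = -4 (d(f, z) = 2 - (6 + 2*0) = 2 - (6 + 0) = 2 - 1*6 = 2 - 6 = -4)
Q(K) = -18 (Q(K) = (-4 + 1)*6 = -3*6 = -18)
(Q(-5) - 1*15)² = (-18 - 1*15)² = (-18 - 15)² = (-33)² = 1089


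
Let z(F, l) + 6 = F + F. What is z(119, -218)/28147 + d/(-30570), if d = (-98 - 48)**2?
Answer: -296444606/430226895 ≈ -0.68904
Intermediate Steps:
z(F, l) = -6 + 2*F (z(F, l) = -6 + (F + F) = -6 + 2*F)
d = 21316 (d = (-146)**2 = 21316)
z(119, -218)/28147 + d/(-30570) = (-6 + 2*119)/28147 + 21316/(-30570) = (-6 + 238)*(1/28147) + 21316*(-1/30570) = 232*(1/28147) - 10658/15285 = 232/28147 - 10658/15285 = -296444606/430226895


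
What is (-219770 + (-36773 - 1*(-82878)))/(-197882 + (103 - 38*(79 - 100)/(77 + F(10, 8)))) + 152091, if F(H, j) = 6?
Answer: 2496566734364/16414859 ≈ 1.5209e+5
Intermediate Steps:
(-219770 + (-36773 - 1*(-82878)))/(-197882 + (103 - 38*(79 - 100)/(77 + F(10, 8)))) + 152091 = (-219770 + (-36773 - 1*(-82878)))/(-197882 + (103 - 38*(79 - 100)/(77 + 6))) + 152091 = (-219770 + (-36773 + 82878))/(-197882 + (103 - (-798)/83)) + 152091 = (-219770 + 46105)/(-197882 + (103 - (-798)/83)) + 152091 = -173665/(-197882 + (103 - 38*(-21/83))) + 152091 = -173665/(-197882 + (103 + 798/83)) + 152091 = -173665/(-197882 + 9347/83) + 152091 = -173665/(-16414859/83) + 152091 = -173665*(-83/16414859) + 152091 = 14414195/16414859 + 152091 = 2496566734364/16414859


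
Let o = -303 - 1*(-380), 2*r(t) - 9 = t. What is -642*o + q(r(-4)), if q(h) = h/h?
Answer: -49433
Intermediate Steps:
r(t) = 9/2 + t/2
q(h) = 1
o = 77 (o = -303 + 380 = 77)
-642*o + q(r(-4)) = -642*77 + 1 = -49434 + 1 = -49433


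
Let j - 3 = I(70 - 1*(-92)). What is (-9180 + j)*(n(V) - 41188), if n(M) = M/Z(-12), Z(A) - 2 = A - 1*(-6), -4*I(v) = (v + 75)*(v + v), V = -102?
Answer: 1167944775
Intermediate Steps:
I(v) = -v*(75 + v)/2 (I(v) = -(v + 75)*(v + v)/4 = -(75 + v)*2*v/4 = -v*(75 + v)/2)
Z(A) = 8 + A (Z(A) = 2 + (A - 1*(-6)) = 2 + (A + 6) = 2 + (6 + A) = 8 + A)
j = -19194 (j = 3 - (70 - 1*(-92))*(75 + (70 - 1*(-92)))/2 = 3 - (70 + 92)*(75 + (70 + 92))/2 = 3 - 1/2*162*(75 + 162) = 3 - 1/2*162*237 = 3 - 19197 = -19194)
n(M) = -M/4 (n(M) = M/(8 - 12) = M/(-4) = M*(-1/4) = -M/4)
(-9180 + j)*(n(V) - 41188) = (-9180 - 19194)*(-1/4*(-102) - 41188) = -28374*(51/2 - 41188) = -28374*(-82325/2) = 1167944775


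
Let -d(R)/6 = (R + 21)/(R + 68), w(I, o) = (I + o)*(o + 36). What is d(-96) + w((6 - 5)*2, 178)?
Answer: 539055/14 ≈ 38504.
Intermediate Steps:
w(I, o) = (36 + o)*(I + o) (w(I, o) = (I + o)*(36 + o) = (36 + o)*(I + o))
d(R) = -6*(21 + R)/(68 + R) (d(R) = -6*(R + 21)/(R + 68) = -6*(21 + R)/(68 + R))
d(-96) + w((6 - 5)*2, 178) = 6*(-21 - 1*(-96))/(68 - 96) + (178**2 + 36*((6 - 5)*2) + 36*178 + ((6 - 5)*2)*178) = 6*(-21 + 96)/(-28) + (31684 + 36*(1*2) + 6408 + (1*2)*178) = 6*(-1/28)*75 + (31684 + 36*2 + 6408 + 2*178) = -225/14 + (31684 + 72 + 6408 + 356) = -225/14 + 38520 = 539055/14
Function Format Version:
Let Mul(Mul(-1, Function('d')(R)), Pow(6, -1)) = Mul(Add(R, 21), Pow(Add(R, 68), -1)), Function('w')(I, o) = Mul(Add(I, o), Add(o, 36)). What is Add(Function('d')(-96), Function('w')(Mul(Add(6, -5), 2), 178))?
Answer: Rational(539055, 14) ≈ 38504.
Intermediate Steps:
Function('w')(I, o) = Mul(Add(36, o), Add(I, o)) (Function('w')(I, o) = Mul(Add(I, o), Add(36, o)) = Mul(Add(36, o), Add(I, o)))
Function('d')(R) = Mul(-6, Pow(Add(68, R), -1), Add(21, R)) (Function('d')(R) = Mul(-6, Mul(Add(R, 21), Pow(Add(R, 68), -1))) = Mul(-6, Mul(Add(21, R), Pow(Add(68, R), -1))) = Mul(-6, Mul(Pow(Add(68, R), -1), Add(21, R))) = Mul(-6, Pow(Add(68, R), -1), Add(21, R)))
Add(Function('d')(-96), Function('w')(Mul(Add(6, -5), 2), 178)) = Add(Mul(6, Pow(Add(68, -96), -1), Add(-21, Mul(-1, -96))), Add(Pow(178, 2), Mul(36, Mul(Add(6, -5), 2)), Mul(36, 178), Mul(Mul(Add(6, -5), 2), 178))) = Add(Mul(6, Pow(-28, -1), Add(-21, 96)), Add(31684, Mul(36, Mul(1, 2)), 6408, Mul(Mul(1, 2), 178))) = Add(Mul(6, Rational(-1, 28), 75), Add(31684, Mul(36, 2), 6408, Mul(2, 178))) = Add(Rational(-225, 14), Add(31684, 72, 6408, 356)) = Add(Rational(-225, 14), 38520) = Rational(539055, 14)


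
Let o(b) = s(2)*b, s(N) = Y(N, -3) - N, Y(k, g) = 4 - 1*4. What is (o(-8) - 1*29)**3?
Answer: -2197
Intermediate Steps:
Y(k, g) = 0 (Y(k, g) = 4 - 4 = 0)
s(N) = -N (s(N) = 0 - N = -N)
o(b) = -2*b (o(b) = (-1*2)*b = -2*b)
(o(-8) - 1*29)**3 = (-2*(-8) - 1*29)**3 = (16 - 29)**3 = (-13)**3 = -2197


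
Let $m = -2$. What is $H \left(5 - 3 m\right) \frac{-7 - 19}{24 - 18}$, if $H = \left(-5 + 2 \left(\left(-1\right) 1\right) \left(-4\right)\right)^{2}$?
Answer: $-429$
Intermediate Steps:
$H = 9$ ($H = \left(-5 + 2 \left(-1\right) \left(-4\right)\right)^{2} = \left(-5 - -8\right)^{2} = \left(-5 + 8\right)^{2} = 3^{2} = 9$)
$H \left(5 - 3 m\right) \frac{-7 - 19}{24 - 18} = 9 \left(5 - -6\right) \frac{-7 - 19}{24 - 18} = 9 \left(5 + 6\right) \left(- \frac{26}{6}\right) = 9 \cdot 11 \left(\left(-26\right) \frac{1}{6}\right) = 99 \left(- \frac{13}{3}\right) = -429$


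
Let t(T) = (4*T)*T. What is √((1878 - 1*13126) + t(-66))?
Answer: 4*√386 ≈ 78.588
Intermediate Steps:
t(T) = 4*T²
√((1878 - 1*13126) + t(-66)) = √((1878 - 1*13126) + 4*(-66)²) = √((1878 - 13126) + 4*4356) = √(-11248 + 17424) = √6176 = 4*√386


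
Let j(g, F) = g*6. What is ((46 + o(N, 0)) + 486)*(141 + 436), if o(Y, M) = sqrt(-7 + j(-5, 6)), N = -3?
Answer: 306964 + 577*I*sqrt(37) ≈ 3.0696e+5 + 3509.8*I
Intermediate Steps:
j(g, F) = 6*g
o(Y, M) = I*sqrt(37) (o(Y, M) = sqrt(-7 + 6*(-5)) = sqrt(-7 - 30) = sqrt(-37) = I*sqrt(37))
((46 + o(N, 0)) + 486)*(141 + 436) = ((46 + I*sqrt(37)) + 486)*(141 + 436) = (532 + I*sqrt(37))*577 = 306964 + 577*I*sqrt(37)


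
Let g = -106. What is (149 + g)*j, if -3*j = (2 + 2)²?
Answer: -688/3 ≈ -229.33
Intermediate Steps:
j = -16/3 (j = -(2 + 2)²/3 = -⅓*4² = -⅓*16 = -16/3 ≈ -5.3333)
(149 + g)*j = (149 - 106)*(-16/3) = 43*(-16/3) = -688/3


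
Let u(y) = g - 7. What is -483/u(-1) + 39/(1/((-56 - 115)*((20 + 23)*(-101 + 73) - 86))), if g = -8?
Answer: 43015211/5 ≈ 8.6030e+6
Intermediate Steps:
u(y) = -15 (u(y) = -8 - 7 = -15)
-483/u(-1) + 39/(1/((-56 - 115)*((20 + 23)*(-101 + 73) - 86))) = -483/(-15) + 39/(1/((-56 - 115)*((20 + 23)*(-101 + 73) - 86))) = -483*(-1/15) + 39/(1/(-171*(43*(-28) - 86))) = 161/5 + 39/(1/(-171*(-1204 - 86))) = 161/5 + 39/(1/(-171*(-1290))) = 161/5 + 39/(1/220590) = 161/5 + 39*220590 = 161/5 + 8603010 = 43015211/5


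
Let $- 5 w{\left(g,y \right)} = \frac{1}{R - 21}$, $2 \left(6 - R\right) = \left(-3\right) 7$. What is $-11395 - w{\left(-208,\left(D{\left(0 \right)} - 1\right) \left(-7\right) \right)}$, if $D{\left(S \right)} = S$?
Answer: $- \frac{512777}{45} \approx -11395.0$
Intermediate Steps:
$R = \frac{33}{2}$ ($R = 6 - \frac{\left(-3\right) 7}{2} = 6 - - \frac{21}{2} = 6 + \frac{21}{2} = \frac{33}{2} \approx 16.5$)
$w{\left(g,y \right)} = \frac{2}{45}$ ($w{\left(g,y \right)} = - \frac{1}{5 \left(\frac{33}{2} - 21\right)} = - \frac{1}{5 \left(- \frac{9}{2}\right)} = \left(- \frac{1}{5}\right) \left(- \frac{2}{9}\right) = \frac{2}{45}$)
$-11395 - w{\left(-208,\left(D{\left(0 \right)} - 1\right) \left(-7\right) \right)} = -11395 - \frac{2}{45} = - \frac{512777}{45}$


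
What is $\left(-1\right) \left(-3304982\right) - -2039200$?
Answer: $5344182$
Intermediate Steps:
$\left(-1\right) \left(-3304982\right) - -2039200 = 3304982 + 2039200 = 5344182$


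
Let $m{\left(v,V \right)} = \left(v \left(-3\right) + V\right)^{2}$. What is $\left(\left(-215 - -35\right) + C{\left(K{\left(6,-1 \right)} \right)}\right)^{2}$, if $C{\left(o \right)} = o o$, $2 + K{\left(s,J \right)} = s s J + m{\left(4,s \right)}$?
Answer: $30976$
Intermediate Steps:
$m{\left(v,V \right)} = \left(V - 3 v\right)^{2}$ ($m{\left(v,V \right)} = \left(- 3 v + V\right)^{2} = \left(V - 3 v\right)^{2}$)
$K{\left(s,J \right)} = -2 + \left(-12 + s\right)^{2} + J s^{2}$ ($K{\left(s,J \right)} = -2 + \left(s s J + \left(s - 12\right)^{2}\right) = -2 + \left(s^{2} J + \left(s - 12\right)^{2}\right) = -2 + \left(J s^{2} + \left(-12 + s\right)^{2}\right) = -2 + \left(\left(-12 + s\right)^{2} + J s^{2}\right) = -2 + \left(-12 + s\right)^{2} + J s^{2}$)
$C{\left(o \right)} = o^{2}$
$\left(\left(-215 - -35\right) + C{\left(K{\left(6,-1 \right)} \right)}\right)^{2} = \left(\left(-215 - -35\right) + \left(-2 + \left(-12 + 6\right)^{2} - 6^{2}\right)^{2}\right)^{2} = \left(\left(-215 + 35\right) + \left(-2 + \left(-6\right)^{2} - 36\right)^{2}\right)^{2} = \left(-180 + \left(-2 + 36 - 36\right)^{2}\right)^{2} = \left(-180 + \left(-2\right)^{2}\right)^{2} = \left(-180 + 4\right)^{2} = \left(-176\right)^{2} = 30976$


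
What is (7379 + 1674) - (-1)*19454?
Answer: 28507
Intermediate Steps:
(7379 + 1674) - (-1)*19454 = 9053 - 1*(-19454) = 9053 + 19454 = 28507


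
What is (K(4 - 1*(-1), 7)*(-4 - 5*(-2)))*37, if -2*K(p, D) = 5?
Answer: -555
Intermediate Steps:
K(p, D) = -5/2 (K(p, D) = -½*5 = -5/2)
(K(4 - 1*(-1), 7)*(-4 - 5*(-2)))*37 = -5*(-4 - 5*(-2))/2*37 = -5*(-4 + 10)/2*37 = -5/2*6*37 = -15*37 = -555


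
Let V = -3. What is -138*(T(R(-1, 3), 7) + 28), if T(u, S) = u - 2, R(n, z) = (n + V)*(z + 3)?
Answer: -276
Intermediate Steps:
R(n, z) = (-3 + n)*(3 + z) (R(n, z) = (n - 3)*(z + 3) = (-3 + n)*(3 + z))
T(u, S) = -2 + u
-138*(T(R(-1, 3), 7) + 28) = -138*((-2 + (-9 - 3*3 + 3*(-1) - 1*3)) + 28) = -138*((-2 + (-9 - 9 - 3 - 3)) + 28) = -138*((-2 - 24) + 28) = -138*(-26 + 28) = -138*2 = -276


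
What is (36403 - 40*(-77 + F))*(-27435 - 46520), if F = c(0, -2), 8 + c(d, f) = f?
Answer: -2949547265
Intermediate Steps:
c(d, f) = -8 + f
F = -10 (F = -8 - 2 = -10)
(36403 - 40*(-77 + F))*(-27435 - 46520) = (36403 - 40*(-77 - 10))*(-27435 - 46520) = (36403 - 40*(-87))*(-73955) = (36403 + 3480)*(-73955) = 39883*(-73955) = -2949547265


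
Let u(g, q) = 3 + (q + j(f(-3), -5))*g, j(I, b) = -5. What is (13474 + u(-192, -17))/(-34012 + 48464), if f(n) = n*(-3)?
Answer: 17701/14452 ≈ 1.2248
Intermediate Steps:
f(n) = -3*n
u(g, q) = 3 + g*(-5 + q) (u(g, q) = 3 + (q - 5)*g = 3 + (-5 + q)*g = 3 + g*(-5 + q))
(13474 + u(-192, -17))/(-34012 + 48464) = (13474 + (3 - 5*(-192) - 192*(-17)))/(-34012 + 48464) = (13474 + (3 + 960 + 3264))/14452 = (13474 + 4227)*(1/14452) = 17701*(1/14452) = 17701/14452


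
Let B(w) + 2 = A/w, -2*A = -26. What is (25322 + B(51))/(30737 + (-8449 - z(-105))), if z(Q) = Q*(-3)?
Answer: 30031/26061 ≈ 1.1523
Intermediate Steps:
A = 13 (A = -½*(-26) = 13)
z(Q) = -3*Q
B(w) = -2 + 13/w
(25322 + B(51))/(30737 + (-8449 - z(-105))) = (25322 + (-2 + 13/51))/(30737 + (-8449 - (-3)*(-105))) = (25322 + (-2 + 13*(1/51)))/(30737 + (-8449 - 1*315)) = (25322 + (-2 + 13/51))/(30737 + (-8449 - 315)) = (25322 - 89/51)/(30737 - 8764) = (1291333/51)/21973 = (1291333/51)*(1/21973) = 30031/26061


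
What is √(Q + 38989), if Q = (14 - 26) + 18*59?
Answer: √40039 ≈ 200.10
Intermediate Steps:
Q = 1050 (Q = -12 + 1062 = 1050)
√(Q + 38989) = √(1050 + 38989) = √40039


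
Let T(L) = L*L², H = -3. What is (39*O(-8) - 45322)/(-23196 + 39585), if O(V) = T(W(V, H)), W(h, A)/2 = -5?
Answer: -84322/16389 ≈ -5.1450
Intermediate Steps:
W(h, A) = -10 (W(h, A) = 2*(-5) = -10)
T(L) = L³
O(V) = -1000 (O(V) = (-10)³ = -1000)
(39*O(-8) - 45322)/(-23196 + 39585) = (39*(-1000) - 45322)/(-23196 + 39585) = (-39000 - 45322)/16389 = -84322*1/16389 = -84322/16389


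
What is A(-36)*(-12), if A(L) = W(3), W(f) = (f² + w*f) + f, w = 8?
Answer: -432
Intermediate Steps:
W(f) = f² + 9*f (W(f) = (f² + 8*f) + f = f² + 9*f)
A(L) = 36 (A(L) = 3*(9 + 3) = 3*12 = 36)
A(-36)*(-12) = 36*(-12) = -432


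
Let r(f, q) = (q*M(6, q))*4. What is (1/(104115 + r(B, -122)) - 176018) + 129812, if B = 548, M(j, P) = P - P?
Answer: -4810737689/104115 ≈ -46206.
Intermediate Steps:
M(j, P) = 0
r(f, q) = 0 (r(f, q) = (q*0)*4 = 0*4 = 0)
(1/(104115 + r(B, -122)) - 176018) + 129812 = (1/(104115 + 0) - 176018) + 129812 = (1/104115 - 176018) + 129812 = -18326114069/104115 + 129812 = -4810737689/104115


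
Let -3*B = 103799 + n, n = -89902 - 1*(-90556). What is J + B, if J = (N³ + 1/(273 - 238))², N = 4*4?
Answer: 61529174038/3675 ≈ 1.6743e+7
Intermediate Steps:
n = 654 (n = -89902 + 90556 = 654)
N = 16
B = -104453/3 (B = -(103799 + 654)/3 = -⅓*104453 = -104453/3 ≈ -34818.)
J = 20552376321/1225 (J = (16³ + 1/(273 - 238))² = (4096 + 1/35)² = (143361/35)² = 20552376321/1225 ≈ 1.6777e+7)
J + B = 20552376321/1225 - 104453/3 = 61529174038/3675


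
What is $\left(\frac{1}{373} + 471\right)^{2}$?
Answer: $\frac{30864867856}{139129} \approx 2.2184 \cdot 10^{5}$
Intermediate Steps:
$\left(\frac{1}{373} + 471\right)^{2} = \left(\frac{175684}{373}\right)^{2} = \frac{30864867856}{139129}$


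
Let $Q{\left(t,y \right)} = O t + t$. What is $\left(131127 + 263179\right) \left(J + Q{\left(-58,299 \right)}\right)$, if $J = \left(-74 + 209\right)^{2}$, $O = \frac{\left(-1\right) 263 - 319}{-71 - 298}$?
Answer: $\frac{876656192434}{123} \approx 7.1273 \cdot 10^{9}$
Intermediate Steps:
$O = \frac{194}{123}$ ($O = \frac{-263 - 319}{-369} = \left(-582\right) \left(- \frac{1}{369}\right) = \frac{194}{123} \approx 1.5772$)
$J = 18225$ ($J = 135^{2} = 18225$)
$Q{\left(t,y \right)} = \frac{317 t}{123}$ ($Q{\left(t,y \right)} = \frac{194 t}{123} + t = \frac{317 t}{123}$)
$\left(131127 + 263179\right) \left(J + Q{\left(-58,299 \right)}\right) = \left(131127 + 263179\right) \left(18225 + \frac{317}{123} \left(-58\right)\right) = 394306 \left(18225 - \frac{18386}{123}\right) = 394306 \cdot \frac{2223289}{123} = \frac{876656192434}{123}$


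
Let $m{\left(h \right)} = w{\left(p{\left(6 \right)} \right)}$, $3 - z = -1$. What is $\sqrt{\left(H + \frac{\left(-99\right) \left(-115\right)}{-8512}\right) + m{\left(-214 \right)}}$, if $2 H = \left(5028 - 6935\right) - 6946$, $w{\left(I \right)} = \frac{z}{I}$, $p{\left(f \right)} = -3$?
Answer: $\frac{i \sqrt{45128219493}}{3192} \approx 66.552 i$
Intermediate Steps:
$z = 4$ ($z = 3 - -1 = 3 + 1 = 4$)
$w{\left(I \right)} = \frac{4}{I}$
$m{\left(h \right)} = - \frac{4}{3}$ ($m{\left(h \right)} = \frac{4}{-3} = 4 \left(- \frac{1}{3}\right) = - \frac{4}{3}$)
$H = - \frac{8853}{2}$ ($H = \frac{\left(5028 - 6935\right) - 6946}{2} = \frac{-1907 - 6946}{2} = \frac{1}{2} \left(-8853\right) = - \frac{8853}{2} \approx -4426.5$)
$\sqrt{\left(H + \frac{\left(-99\right) \left(-115\right)}{-8512}\right) + m{\left(-214 \right)}} = \sqrt{\left(- \frac{8853}{2} + \frac{\left(-99\right) \left(-115\right)}{-8512}\right) - \frac{4}{3}} = \sqrt{\left(- \frac{8853}{2} + 11385 \left(- \frac{1}{8512}\right)\right) - \frac{4}{3}} = \sqrt{\left(- \frac{8853}{2} - \frac{11385}{8512}\right) - \frac{4}{3}} = \sqrt{- \frac{37689753}{8512} - \frac{4}{3}} = \sqrt{- \frac{113103307}{25536}} = \frac{i \sqrt{45128219493}}{3192}$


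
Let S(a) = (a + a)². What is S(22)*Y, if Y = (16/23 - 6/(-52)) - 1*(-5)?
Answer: 3363800/299 ≈ 11250.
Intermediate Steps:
S(a) = 4*a² (S(a) = (2*a)² = 4*a²)
Y = 3475/598 (Y = (16*(1/23) - 6*(-1/52)) + 5 = (16/23 + 3/26) + 5 = 485/598 + 5 = 3475/598 ≈ 5.8110)
S(22)*Y = (4*22²)*(3475/598) = (4*484)*(3475/598) = 1936*(3475/598) = 3363800/299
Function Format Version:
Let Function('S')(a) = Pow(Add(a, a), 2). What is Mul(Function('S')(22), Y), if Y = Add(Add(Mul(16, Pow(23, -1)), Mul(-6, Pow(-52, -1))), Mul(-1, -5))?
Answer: Rational(3363800, 299) ≈ 11250.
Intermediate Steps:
Function('S')(a) = Mul(4, Pow(a, 2)) (Function('S')(a) = Pow(Mul(2, a), 2) = Mul(4, Pow(a, 2)))
Y = Rational(3475, 598) (Y = Add(Add(Mul(16, Rational(1, 23)), Mul(-6, Rational(-1, 52))), 5) = Add(Add(Rational(16, 23), Rational(3, 26)), 5) = Add(Rational(485, 598), 5) = Rational(3475, 598) ≈ 5.8110)
Mul(Function('S')(22), Y) = Mul(Mul(4, Pow(22, 2)), Rational(3475, 598)) = Mul(Mul(4, 484), Rational(3475, 598)) = Mul(1936, Rational(3475, 598)) = Rational(3363800, 299)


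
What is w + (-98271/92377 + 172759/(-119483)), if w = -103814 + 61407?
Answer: -468094161298073/11037481091 ≈ -42410.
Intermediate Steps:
w = -42407
w + (-98271/92377 + 172759/(-119483)) = -42407 + (-98271/92377 + 172759/(-119483)) = -42407 + (-98271*1/92377 + 172759*(-1/119483)) = -42407 + (-98271/92377 - 172759/119483) = -42407 - 27700672036/11037481091 = -468094161298073/11037481091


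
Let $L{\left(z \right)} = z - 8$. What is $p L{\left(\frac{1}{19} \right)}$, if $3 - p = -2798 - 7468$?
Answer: $- \frac{1550619}{19} \approx -81612.0$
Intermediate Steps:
$p = 10269$ ($p = 3 - \left(-2798 - 7468\right) = 3 - -10266 = 3 + 10266 = 10269$)
$L{\left(z \right)} = -8 + z$ ($L{\left(z \right)} = z - 8 = -8 + z$)
$p L{\left(\frac{1}{19} \right)} = 10269 \left(-8 + \frac{1}{19}\right) = 10269 \left(- \frac{151}{19}\right) = - \frac{1550619}{19}$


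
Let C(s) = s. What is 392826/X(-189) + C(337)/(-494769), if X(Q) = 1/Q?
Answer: -36733686040003/494769 ≈ -7.4244e+7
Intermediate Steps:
392826/X(-189) + C(337)/(-494769) = 392826/(1/(-189)) + 337/(-494769) = 392826/(-1/189) + 337*(-1/494769) = 392826*(-189) - 337/494769 = -74244114 - 337/494769 = -36733686040003/494769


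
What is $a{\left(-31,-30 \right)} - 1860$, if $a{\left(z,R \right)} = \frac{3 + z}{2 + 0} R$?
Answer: $-1440$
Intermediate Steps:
$a{\left(z,R \right)} = R \left(\frac{3}{2} + \frac{z}{2}\right)$ ($a{\left(z,R \right)} = \frac{3 + z}{2} R = \left(3 + z\right) \frac{1}{2} R = \left(\frac{3}{2} + \frac{z}{2}\right) R = R \left(\frac{3}{2} + \frac{z}{2}\right)$)
$a{\left(-31,-30 \right)} - 1860 = \frac{1}{2} \left(-30\right) \left(3 - 31\right) - 1860 = \frac{1}{2} \left(-30\right) \left(-28\right) - 1860 = 420 - 1860 = -1440$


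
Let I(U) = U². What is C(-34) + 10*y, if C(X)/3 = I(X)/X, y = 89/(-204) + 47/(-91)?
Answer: -1035199/9282 ≈ -111.53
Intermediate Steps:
y = -17687/18564 (y = 89*(-1/204) + 47*(-1/91) = -89/204 - 47/91 = -17687/18564 ≈ -0.95276)
C(X) = 3*X (C(X) = 3*(X²/X) = 3*X)
C(-34) + 10*y = 3*(-34) + 10*(-17687/18564) = -102 - 88435/9282 = -1035199/9282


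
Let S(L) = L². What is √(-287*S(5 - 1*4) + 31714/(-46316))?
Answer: I*√154283297074/23158 ≈ 16.961*I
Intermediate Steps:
√(-287*S(5 - 1*4) + 31714/(-46316)) = √(-287*(5 - 1*4)² + 31714/(-46316)) = √(-287*(5 - 4)² + 31714*(-1/46316)) = √(-287*1² - 15857/23158) = √(-287*1 - 15857/23158) = √(-287 - 15857/23158) = √(-6662203/23158) = I*√154283297074/23158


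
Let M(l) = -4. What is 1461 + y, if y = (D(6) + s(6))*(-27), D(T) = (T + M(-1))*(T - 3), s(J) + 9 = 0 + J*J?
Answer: 570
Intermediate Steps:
s(J) = -9 + J² (s(J) = -9 + (0 + J*J) = -9 + (0 + J²) = -9 + J²)
D(T) = (-4 + T)*(-3 + T) (D(T) = (T - 4)*(T - 3) = (-4 + T)*(-3 + T))
y = -891 (y = ((12 + 6² - 7*6) + (-9 + 6²))*(-27) = ((12 + 36 - 42) + (-9 + 36))*(-27) = (6 + 27)*(-27) = 33*(-27) = -891)
1461 + y = 1461 - 891 = 570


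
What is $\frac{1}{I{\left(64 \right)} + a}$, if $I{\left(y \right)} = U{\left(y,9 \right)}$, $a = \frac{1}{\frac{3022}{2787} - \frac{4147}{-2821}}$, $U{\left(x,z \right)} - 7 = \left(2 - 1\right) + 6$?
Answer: $\frac{1544827}{22232357} \approx 0.069486$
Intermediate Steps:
$U{\left(x,z \right)} = 14$ ($U{\left(x,z \right)} = 7 + \left(\left(2 - 1\right) + 6\right) = 7 + \left(1 + 6\right) = 7 + 7 = 14$)
$a = \frac{604779}{1544827}$ ($a = \frac{1}{3022 \cdot \frac{1}{2787} - - \frac{319}{217}} = \frac{1}{\frac{3022}{2787} + \frac{319}{217}} = \frac{1}{\frac{1544827}{604779}} = \frac{604779}{1544827} \approx 0.39149$)
$I{\left(y \right)} = 14$
$\frac{1}{I{\left(64 \right)} + a} = \frac{1}{14 + \frac{604779}{1544827}} = \frac{1}{\frac{22232357}{1544827}} = \frac{1544827}{22232357}$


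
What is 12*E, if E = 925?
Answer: 11100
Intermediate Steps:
12*E = 12*925 = 11100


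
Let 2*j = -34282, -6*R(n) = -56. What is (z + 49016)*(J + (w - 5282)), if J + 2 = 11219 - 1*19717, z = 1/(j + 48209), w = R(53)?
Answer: -31460126149651/46602 ≈ -6.7508e+8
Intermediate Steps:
R(n) = 28/3 (R(n) = -1/6*(-56) = 28/3)
w = 28/3 ≈ 9.3333
j = -17141 (j = (1/2)*(-34282) = -17141)
z = 1/31068 (z = 1/(-17141 + 48209) = 1/31068 ≈ 3.2187e-5)
J = -8500 (J = -2 + (11219 - 1*19717) = -2 + (11219 - 19717) = -2 - 8498 = -8500)
(z + 49016)*(J + (w - 5282)) = (1/31068 + 49016)*(-8500 + (28/3 - 5282)) = 1522829089*(-8500 - 15818/3)/31068 = (1522829089/31068)*(-41318/3) = -31460126149651/46602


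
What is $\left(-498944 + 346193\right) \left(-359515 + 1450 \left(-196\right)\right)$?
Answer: $98328109965$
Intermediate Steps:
$\left(-498944 + 346193\right) \left(-359515 + 1450 \left(-196\right)\right) = - 152751 \left(-359515 - 284200\right) = \left(-152751\right) \left(-643715\right) = 98328109965$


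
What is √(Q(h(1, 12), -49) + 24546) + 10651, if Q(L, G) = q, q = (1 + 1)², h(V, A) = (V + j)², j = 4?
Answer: 10651 + 5*√982 ≈ 10808.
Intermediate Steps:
h(V, A) = (4 + V)² (h(V, A) = (V + 4)² = (4 + V)²)
q = 4 (q = 2² = 4)
Q(L, G) = 4
√(Q(h(1, 12), -49) + 24546) + 10651 = √(4 + 24546) + 10651 = √24550 + 10651 = 5*√982 + 10651 = 10651 + 5*√982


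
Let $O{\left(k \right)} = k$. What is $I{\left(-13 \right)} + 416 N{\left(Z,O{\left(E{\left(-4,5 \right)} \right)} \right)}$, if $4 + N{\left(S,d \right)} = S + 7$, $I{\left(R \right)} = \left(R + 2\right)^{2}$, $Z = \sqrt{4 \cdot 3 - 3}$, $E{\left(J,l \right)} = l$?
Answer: $2617$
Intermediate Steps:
$Z = 3$ ($Z = \sqrt{12 - 3} = \sqrt{9} = 3$)
$I{\left(R \right)} = \left(2 + R\right)^{2}$
$N{\left(S,d \right)} = 3 + S$ ($N{\left(S,d \right)} = -4 + \left(S + 7\right) = -4 + \left(7 + S\right) = 3 + S$)
$I{\left(-13 \right)} + 416 N{\left(Z,O{\left(E{\left(-4,5 \right)} \right)} \right)} = \left(2 - 13\right)^{2} + 416 \left(3 + 3\right) = \left(-11\right)^{2} + 416 \cdot 6 = 121 + 2496 = 2617$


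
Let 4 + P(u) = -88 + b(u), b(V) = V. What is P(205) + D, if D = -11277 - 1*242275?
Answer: -253439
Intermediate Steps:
D = -253552 (D = -11277 - 242275 = -253552)
P(u) = -92 + u (P(u) = -4 + (-88 + u) = -92 + u)
P(205) + D = (-92 + 205) - 253552 = 113 - 253552 = -253439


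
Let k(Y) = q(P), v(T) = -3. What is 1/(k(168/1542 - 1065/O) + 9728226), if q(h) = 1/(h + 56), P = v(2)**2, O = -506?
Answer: 65/632334691 ≈ 1.0279e-7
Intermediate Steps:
P = 9 (P = (-3)**2 = 9)
q(h) = 1/(56 + h)
k(Y) = 1/65 (k(Y) = 1/(56 + 9) = 1/65)
1/(k(168/1542 - 1065/O) + 9728226) = 1/(1/65 + 9728226) = 1/(632334691/65) = 65/632334691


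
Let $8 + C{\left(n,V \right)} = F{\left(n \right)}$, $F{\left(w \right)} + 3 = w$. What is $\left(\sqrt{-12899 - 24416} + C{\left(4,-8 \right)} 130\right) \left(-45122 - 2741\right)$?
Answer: $43555330 - 47863 i \sqrt{37315} \approx 4.3555 \cdot 10^{7} - 9.2457 \cdot 10^{6} i$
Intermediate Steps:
$F{\left(w \right)} = -3 + w$
$C{\left(n,V \right)} = -11 + n$ ($C{\left(n,V \right)} = -8 + \left(-3 + n\right) = -11 + n$)
$\left(\sqrt{-12899 - 24416} + C{\left(4,-8 \right)} 130\right) \left(-45122 - 2741\right) = \left(\sqrt{-12899 - 24416} + \left(-11 + 4\right) 130\right) \left(-45122 - 2741\right) = \left(\sqrt{-37315} - 910\right) \left(-47863\right) = \left(i \sqrt{37315} - 910\right) \left(-47863\right) = \left(-910 + i \sqrt{37315}\right) \left(-47863\right) = 43555330 - 47863 i \sqrt{37315}$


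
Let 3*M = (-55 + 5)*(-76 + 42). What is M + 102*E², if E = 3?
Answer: 4454/3 ≈ 1484.7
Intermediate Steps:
M = 1700/3 (M = ((-55 + 5)*(-76 + 42))/3 = (-50*(-34))/3 = (⅓)*1700 = 1700/3 ≈ 566.67)
M + 102*E² = 1700/3 + 102*3² = 1700/3 + 102*9 = 1700/3 + 918 = 4454/3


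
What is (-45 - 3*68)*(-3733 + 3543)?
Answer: 47310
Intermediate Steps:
(-45 - 3*68)*(-3733 + 3543) = (-45 - 204)*(-190) = -249*(-190) = 47310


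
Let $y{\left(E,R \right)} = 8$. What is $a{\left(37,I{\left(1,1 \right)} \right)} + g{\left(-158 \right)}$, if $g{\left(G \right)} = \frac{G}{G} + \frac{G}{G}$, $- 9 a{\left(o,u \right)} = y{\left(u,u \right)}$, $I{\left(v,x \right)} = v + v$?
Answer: $\frac{10}{9} \approx 1.1111$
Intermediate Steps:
$I{\left(v,x \right)} = 2 v$
$a{\left(o,u \right)} = - \frac{8}{9}$ ($a{\left(o,u \right)} = \left(- \frac{1}{9}\right) 8 = - \frac{8}{9}$)
$g{\left(G \right)} = 2$ ($g{\left(G \right)} = 1 + 1 = 2$)
$a{\left(37,I{\left(1,1 \right)} \right)} + g{\left(-158 \right)} = - \frac{8}{9} + 2 = \frac{10}{9}$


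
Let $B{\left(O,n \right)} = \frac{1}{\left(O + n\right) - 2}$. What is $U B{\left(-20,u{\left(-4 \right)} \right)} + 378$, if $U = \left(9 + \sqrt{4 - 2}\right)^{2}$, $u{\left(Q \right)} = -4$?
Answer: $\frac{9745}{26} - \frac{9 \sqrt{2}}{13} \approx 373.83$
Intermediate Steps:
$U = \left(9 + \sqrt{2}\right)^{2} \approx 108.46$
$B{\left(O,n \right)} = \frac{1}{-2 + O + n}$
$U B{\left(-20,u{\left(-4 \right)} \right)} + 378 = \frac{\left(9 + \sqrt{2}\right)^{2}}{-2 - 20 - 4} + 378 = \frac{\left(9 + \sqrt{2}\right)^{2}}{-26} + 378 = \left(9 + \sqrt{2}\right)^{2} \left(- \frac{1}{26}\right) + 378 = - \frac{\left(9 + \sqrt{2}\right)^{2}}{26} + 378 = 378 - \frac{\left(9 + \sqrt{2}\right)^{2}}{26}$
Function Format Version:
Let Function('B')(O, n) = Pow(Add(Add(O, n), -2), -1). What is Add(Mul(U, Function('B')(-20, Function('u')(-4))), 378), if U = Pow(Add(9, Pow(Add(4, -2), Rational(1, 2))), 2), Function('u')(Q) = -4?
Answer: Add(Rational(9745, 26), Mul(Rational(-9, 13), Pow(2, Rational(1, 2)))) ≈ 373.83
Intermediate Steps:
U = Pow(Add(9, Pow(2, Rational(1, 2))), 2) ≈ 108.46
Function('B')(O, n) = Pow(Add(-2, O, n), -1)
Add(Mul(U, Function('B')(-20, Function('u')(-4))), 378) = Add(Mul(Pow(Add(9, Pow(2, Rational(1, 2))), 2), Pow(Add(-2, -20, -4), -1)), 378) = Add(Mul(Pow(Add(9, Pow(2, Rational(1, 2))), 2), Pow(-26, -1)), 378) = Add(Mul(Pow(Add(9, Pow(2, Rational(1, 2))), 2), Rational(-1, 26)), 378) = Add(Mul(Rational(-1, 26), Pow(Add(9, Pow(2, Rational(1, 2))), 2)), 378) = Add(378, Mul(Rational(-1, 26), Pow(Add(9, Pow(2, Rational(1, 2))), 2)))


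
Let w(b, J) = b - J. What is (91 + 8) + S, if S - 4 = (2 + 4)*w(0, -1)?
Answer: 109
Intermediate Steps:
S = 10 (S = 4 + (2 + 4)*(0 - 1*(-1)) = 4 + 6*(0 + 1) = 4 + 6*1 = 4 + 6 = 10)
(91 + 8) + S = (91 + 8) + 10 = 99 + 10 = 109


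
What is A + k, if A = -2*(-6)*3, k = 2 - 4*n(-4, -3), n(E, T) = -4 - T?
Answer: 42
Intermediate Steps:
k = 6 (k = 2 - 4*(-4 - 1*(-3)) = 2 - 4*(-4 + 3) = 2 - 4*(-1) = 2 + 4 = 6)
A = 36 (A = 12*3 = 36)
A + k = 36 + 6 = 42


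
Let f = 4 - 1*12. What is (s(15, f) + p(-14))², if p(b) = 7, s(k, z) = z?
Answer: 1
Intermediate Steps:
f = -8 (f = 4 - 12 = -8)
(s(15, f) + p(-14))² = (-8 + 7)² = (-1)² = 1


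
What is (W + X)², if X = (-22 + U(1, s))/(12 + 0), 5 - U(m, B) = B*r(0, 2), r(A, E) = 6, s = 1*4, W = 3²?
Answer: 4489/144 ≈ 31.174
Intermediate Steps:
W = 9
s = 4
U(m, B) = 5 - 6*B (U(m, B) = 5 - B*6 = 5 - 6*B)
X = -41/12 (X = (-22 + (5 - 6*4))/(12 + 0) = (-22 + (5 - 24))/12 = (-22 - 19)*(1/12) = -41*1/12 = -41/12 ≈ -3.4167)
(W + X)² = (9 - 41/12)² = (67/12)² = 4489/144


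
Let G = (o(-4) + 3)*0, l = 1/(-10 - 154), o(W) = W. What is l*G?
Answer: 0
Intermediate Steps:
l = -1/164 (l = 1/(-164) = -1/164 ≈ -0.0060976)
G = 0 (G = (-4 + 3)*0 = -1*0 = 0)
l*G = -1/164*0 = 0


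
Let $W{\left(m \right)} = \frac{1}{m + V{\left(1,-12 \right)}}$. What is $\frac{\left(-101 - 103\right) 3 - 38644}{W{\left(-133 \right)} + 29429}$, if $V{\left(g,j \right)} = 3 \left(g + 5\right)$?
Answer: $- \frac{2257220}{1692167} \approx -1.3339$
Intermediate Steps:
$V{\left(g,j \right)} = 15 + 3 g$ ($V{\left(g,j \right)} = 3 \left(5 + g\right) = 15 + 3 g$)
$W{\left(m \right)} = \frac{1}{18 + m}$ ($W{\left(m \right)} = \frac{1}{m + \left(15 + 3 \cdot 1\right)} = \frac{1}{m + \left(15 + 3\right)} = \frac{1}{m + 18} = \frac{1}{18 + m}$)
$\frac{\left(-101 - 103\right) 3 - 38644}{W{\left(-133 \right)} + 29429} = \frac{\left(-101 - 103\right) 3 - 38644}{\frac{1}{18 - 133} + 29429} = \frac{\left(-204\right) 3 - 38644}{\frac{1}{-115} + 29429} = \frac{-612 - 38644}{- \frac{1}{115} + 29429} = - \frac{39256}{\frac{3384334}{115}} = \left(-39256\right) \frac{115}{3384334} = - \frac{2257220}{1692167}$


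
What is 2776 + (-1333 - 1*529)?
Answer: 914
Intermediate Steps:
2776 + (-1333 - 1*529) = 2776 + (-1333 - 529) = 2776 - 1862 = 914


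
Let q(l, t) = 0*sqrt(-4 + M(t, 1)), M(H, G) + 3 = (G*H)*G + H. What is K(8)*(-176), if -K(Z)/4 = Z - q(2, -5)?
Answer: 5632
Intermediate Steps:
M(H, G) = -3 + H + H*G**2 (M(H, G) = -3 + ((G*H)*G + H) = -3 + (H*G**2 + H) = -3 + (H + H*G**2) = -3 + H + H*G**2)
q(l, t) = 0 (q(l, t) = 0*sqrt(-4 + (-3 + t + t*1**2)) = 0*sqrt(-4 + (-3 + t + t*1)) = 0*sqrt(-4 + (-3 + t + t)) = 0*sqrt(-4 + (-3 + 2*t)) = 0*sqrt(-7 + 2*t) = 0)
K(Z) = -4*Z (K(Z) = -4*(Z - 1*0) = -4*(Z + 0) = -4*Z)
K(8)*(-176) = -4*8*(-176) = -32*(-176) = 5632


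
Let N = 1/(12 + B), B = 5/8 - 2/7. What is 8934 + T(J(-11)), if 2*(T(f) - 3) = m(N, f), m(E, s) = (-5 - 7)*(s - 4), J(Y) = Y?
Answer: 9027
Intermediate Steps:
B = 19/56 (B = 5*(⅛) - 2*⅐ = 5/8 - 2/7 = 19/56 ≈ 0.33929)
N = 56/691 (N = 1/(12 + 19/56) = 1/(691/56) = 56/691 ≈ 0.081042)
m(E, s) = 48 - 12*s (m(E, s) = -12*(-4 + s) = 48 - 12*s)
T(f) = 27 - 6*f (T(f) = 3 + (48 - 12*f)/2 = 3 + (24 - 6*f) = 27 - 6*f)
8934 + T(J(-11)) = 8934 + (27 - 6*(-11)) = 8934 + (27 + 66) = 8934 + 93 = 9027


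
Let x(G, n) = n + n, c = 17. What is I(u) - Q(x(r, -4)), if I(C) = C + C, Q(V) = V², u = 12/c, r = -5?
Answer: -1064/17 ≈ -62.588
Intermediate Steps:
x(G, n) = 2*n
u = 12/17 ≈ 0.70588
I(C) = 2*C
I(u) - Q(x(r, -4)) = 2*(12/17) - (2*(-4))² = 24/17 - 1*(-8)² = 24/17 - 1*64 = 24/17 - 64 = -1064/17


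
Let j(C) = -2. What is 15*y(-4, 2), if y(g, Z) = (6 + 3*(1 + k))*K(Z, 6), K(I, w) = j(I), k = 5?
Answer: -720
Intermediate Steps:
K(I, w) = -2
y(g, Z) = -48 (y(g, Z) = (6 + 3*(1 + 5))*(-2) = (6 + 3*6)*(-2) = (6 + 18)*(-2) = 24*(-2) = -48)
15*y(-4, 2) = 15*(-48) = -720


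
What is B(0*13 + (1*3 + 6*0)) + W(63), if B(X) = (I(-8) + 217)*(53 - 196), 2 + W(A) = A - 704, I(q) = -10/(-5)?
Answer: -31960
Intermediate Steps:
I(q) = 2 (I(q) = -10*(-⅕) = 2)
W(A) = -706 + A (W(A) = -2 + (A - 704) = -2 + (-704 + A) = -706 + A)
B(X) = -31317 (B(X) = (2 + 217)*(53 - 196) = 219*(-143) = -31317)
B(0*13 + (1*3 + 6*0)) + W(63) = -31317 + (-706 + 63) = -31317 - 643 = -31960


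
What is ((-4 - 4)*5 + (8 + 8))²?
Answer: 576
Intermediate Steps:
((-4 - 4)*5 + (8 + 8))² = (-8*5 + 16)² = (-40 + 16)² = (-24)² = 576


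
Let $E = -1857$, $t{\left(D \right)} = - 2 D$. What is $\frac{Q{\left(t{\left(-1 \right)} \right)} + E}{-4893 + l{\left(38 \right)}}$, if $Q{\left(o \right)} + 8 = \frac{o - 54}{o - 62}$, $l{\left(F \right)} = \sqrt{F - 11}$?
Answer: $\frac{22803011}{59853555} + \frac{13981 \sqrt{3}}{59853555} \approx 0.38138$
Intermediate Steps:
$l{\left(F \right)} = \sqrt{-11 + F}$
$Q{\left(o \right)} = -8 + \frac{-54 + o}{-62 + o}$ ($Q{\left(o \right)} = -8 + \frac{o - 54}{o - 62} = -8 + \frac{-54 + o}{-62 + o}$)
$\frac{Q{\left(t{\left(-1 \right)} \right)} + E}{-4893 + l{\left(38 \right)}} = \frac{\frac{442 - 7 \left(\left(-2\right) \left(-1\right)\right)}{-62 - -2} - 1857}{-4893 + \sqrt{-11 + 38}} = \frac{\frac{442 - 14}{-62 + 2} - 1857}{-4893 + \sqrt{27}} = \frac{\frac{442 - 14}{-60} - 1857}{-4893 + 3 \sqrt{3}} = \frac{\left(- \frac{1}{60}\right) 428 - 1857}{-4893 + 3 \sqrt{3}} = \frac{- \frac{107}{15} - 1857}{-4893 + 3 \sqrt{3}} = - \frac{27962}{15 \left(-4893 + 3 \sqrt{3}\right)}$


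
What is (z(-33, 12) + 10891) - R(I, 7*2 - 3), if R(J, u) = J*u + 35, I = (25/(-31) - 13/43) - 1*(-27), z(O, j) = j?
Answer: 14107401/1333 ≈ 10583.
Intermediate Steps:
I = 34513/1333 (I = (25*(-1/31) - 13*1/43) + 27 = (-25/31 - 13/43) + 27 = -1478/1333 + 27 = 34513/1333 ≈ 25.891)
R(J, u) = 35 + J*u
(z(-33, 12) + 10891) - R(I, 7*2 - 3) = (12 + 10891) - (35 + 34513*(7*2 - 3)/1333) = 10903 - (35 + 34513*(14 - 3)/1333) = 10903 - (35 + (34513/1333)*11) = 10903 - (35 + 379643/1333) = 10903 - 1*426298/1333 = 10903 - 426298/1333 = 14107401/1333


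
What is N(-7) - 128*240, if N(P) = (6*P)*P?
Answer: -30426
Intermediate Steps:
N(P) = 6*P**2
N(-7) - 128*240 = 6*(-7)**2 - 128*240 = 6*49 - 30720 = 294 - 30720 = -30426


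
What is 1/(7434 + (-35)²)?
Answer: 1/8659 ≈ 0.00011549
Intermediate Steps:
1/(7434 + (-35)²) = 1/(7434 + 1225) = 1/8659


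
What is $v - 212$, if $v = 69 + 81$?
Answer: $-62$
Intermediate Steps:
$v = 150$
$v - 212 = 150 - 212 = -62$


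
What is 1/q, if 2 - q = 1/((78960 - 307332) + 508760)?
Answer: 280388/560775 ≈ 0.50000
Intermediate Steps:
q = 560775/280388 (q = 2 - 1/((78960 - 307332) + 508760) = 2 - 1/(-228372 + 508760) = 2 - 1/280388 = 560775/280388 ≈ 2.0000)
1/q = 1/(560775/280388) = 280388/560775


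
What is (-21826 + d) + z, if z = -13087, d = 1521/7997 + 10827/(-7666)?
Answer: -2140416458359/61305002 ≈ -34914.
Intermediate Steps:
d = -74923533/61305002 (d = 1521*(1/7997) + 10827*(-1/7666) = 1521/7997 - 10827/7666 = -74923533/61305002 ≈ -1.2221)
(-21826 + d) + z = (-21826 - 74923533/61305002) - 13087 = -1338117897185/61305002 - 13087 = -2140416458359/61305002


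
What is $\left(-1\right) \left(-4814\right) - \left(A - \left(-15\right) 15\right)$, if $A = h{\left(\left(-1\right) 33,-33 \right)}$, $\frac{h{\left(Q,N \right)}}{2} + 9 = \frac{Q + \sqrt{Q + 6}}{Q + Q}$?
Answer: $4606 + \frac{i \sqrt{3}}{11} \approx 4606.0 + 0.15746 i$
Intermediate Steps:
$h{\left(Q,N \right)} = -18 + \frac{Q + \sqrt{6 + Q}}{Q}$ ($h{\left(Q,N \right)} = -18 + 2 \frac{Q + \sqrt{Q + 6}}{Q + Q} = -18 + 2 \frac{Q + \sqrt{6 + Q}}{2 Q} = -18 + \frac{Q + \sqrt{6 + Q}}{Q}$)
$A = -17 - \frac{i \sqrt{3}}{11}$ ($A = -17 + \frac{\sqrt{6 - 33}}{\left(-1\right) 33} = -17 + \frac{\sqrt{6 - 33}}{-33} = -17 - \frac{\sqrt{-27}}{33} = -17 - \frac{3 i \sqrt{3}}{33} = -17 - \frac{i \sqrt{3}}{11} \approx -17.0 - 0.15746 i$)
$\left(-1\right) \left(-4814\right) - \left(A - \left(-15\right) 15\right) = \left(-1\right) \left(-4814\right) - \left(\left(-17 - \frac{i \sqrt{3}}{11}\right) - \left(-15\right) 15\right) = 4814 - \left(\left(-17 - \frac{i \sqrt{3}}{11}\right) - -225\right) = 4814 - \left(\left(-17 - \frac{i \sqrt{3}}{11}\right) + 225\right) = 4814 - \left(208 - \frac{i \sqrt{3}}{11}\right) = 4606 + \frac{i \sqrt{3}}{11}$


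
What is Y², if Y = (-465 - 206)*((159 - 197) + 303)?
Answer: 31618174225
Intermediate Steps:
Y = -177815 (Y = -671*(-38 + 303) = -671*265 = -177815)
Y² = (-177815)² = 31618174225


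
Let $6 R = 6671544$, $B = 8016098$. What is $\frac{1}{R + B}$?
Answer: $\frac{1}{9128022} \approx 1.0955 \cdot 10^{-7}$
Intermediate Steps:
$R = 1111924$ ($R = \frac{1}{6} \cdot 6671544 = 1111924$)
$\frac{1}{R + B} = \frac{1}{1111924 + 8016098} = \frac{1}{9128022}$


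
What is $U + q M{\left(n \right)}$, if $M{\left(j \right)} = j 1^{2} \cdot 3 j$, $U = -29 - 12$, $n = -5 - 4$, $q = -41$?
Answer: $-10004$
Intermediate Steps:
$n = -9$ ($n = -5 - 4 = -9$)
$U = -41$
$M{\left(j \right)} = 3 j^{2}$ ($M{\left(j \right)} = j 1 \cdot 3 j = j 3 j = 3 j j = 3 j^{2}$)
$U + q M{\left(n \right)} = -41 - 41 \cdot 3 \left(-9\right)^{2} = -41 - 41 \cdot 3 \cdot 81 = -41 - 9963 = -10004$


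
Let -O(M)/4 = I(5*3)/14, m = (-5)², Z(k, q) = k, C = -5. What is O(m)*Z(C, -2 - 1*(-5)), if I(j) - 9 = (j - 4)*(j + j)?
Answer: 3390/7 ≈ 484.29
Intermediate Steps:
m = 25
I(j) = 9 + 2*j*(-4 + j) (I(j) = 9 + (j - 4)*(j + j) = 9 + (-4 + j)*(2*j) = 9 + 2*j*(-4 + j))
O(M) = -678/7 (O(M) = -4*(9 - 40*3 + 2*(5*3)²)/14 = -4*(9 - 8*15 + 2*15²)/14 = -4*(9 - 120 + 2*225)/14 = -4*(9 - 120 + 450)/14 = -1356/14 = -4*339/14 = -678/7)
O(m)*Z(C, -2 - 1*(-5)) = -678/7*(-5) = 3390/7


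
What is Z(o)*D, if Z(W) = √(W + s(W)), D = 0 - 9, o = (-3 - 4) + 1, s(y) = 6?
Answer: 0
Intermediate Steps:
o = -6 (o = -7 + 1 = -6)
D = -9
Z(W) = √(6 + W) (Z(W) = √(W + 6) = √(6 + W))
Z(o)*D = √(6 - 6)*(-9) = √0*(-9) = 0*(-9) = 0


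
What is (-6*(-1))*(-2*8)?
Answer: -96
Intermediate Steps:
(-6*(-1))*(-2*8) = 6*(-16) = -96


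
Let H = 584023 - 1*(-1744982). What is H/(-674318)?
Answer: -2329005/674318 ≈ -3.4539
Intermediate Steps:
H = 2329005 (H = 584023 + 1744982 = 2329005)
H/(-674318) = 2329005/(-674318) = 2329005*(-1/674318) = -2329005/674318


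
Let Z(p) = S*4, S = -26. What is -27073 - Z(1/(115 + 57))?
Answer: -26969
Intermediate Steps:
Z(p) = -104 (Z(p) = -26*4 = -104)
-27073 - Z(1/(115 + 57)) = -27073 - 1*(-104) = -27073 + 104 = -26969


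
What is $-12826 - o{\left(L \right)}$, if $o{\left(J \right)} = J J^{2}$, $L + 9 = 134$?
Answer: $-1965951$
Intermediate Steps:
$L = 125$ ($L = -9 + 134 = 125$)
$o{\left(J \right)} = J^{3}$
$-12826 - o{\left(L \right)} = -12826 - 125^{3} = -12826 - 1953125 = -1965951$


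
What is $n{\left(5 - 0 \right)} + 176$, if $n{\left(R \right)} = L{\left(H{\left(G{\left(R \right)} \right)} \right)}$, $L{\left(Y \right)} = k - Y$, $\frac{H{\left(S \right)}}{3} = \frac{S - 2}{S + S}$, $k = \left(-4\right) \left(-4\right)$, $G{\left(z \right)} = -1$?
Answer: $\frac{375}{2} \approx 187.5$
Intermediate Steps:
$k = 16$
$H{\left(S \right)} = \frac{3 \left(-2 + S\right)}{2 S}$ ($H{\left(S \right)} = 3 \frac{S - 2}{S + S} = 3 \frac{-2 + S}{2 S} = \frac{3 \left(-2 + S\right)}{2 S}$)
$L{\left(Y \right)} = 16 - Y$
$n{\left(R \right)} = \frac{23}{2}$ ($n{\left(R \right)} = 16 - \left(\frac{3}{2} - \frac{3}{-1}\right) = 16 - \left(\frac{3}{2} - -3\right) = 16 - \left(\frac{3}{2} + 3\right) = 16 - \frac{9}{2} = \frac{23}{2}$)
$n{\left(5 - 0 \right)} + 176 = \frac{23}{2} + 176 = \frac{375}{2}$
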